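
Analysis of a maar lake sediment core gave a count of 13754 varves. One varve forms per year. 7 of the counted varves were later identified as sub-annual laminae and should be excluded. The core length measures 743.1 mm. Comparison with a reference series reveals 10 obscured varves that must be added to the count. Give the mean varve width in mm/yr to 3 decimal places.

0.054 mm/yr

Adjusted count: 13754 − 7 + 10 = 13757 varves.
743.1 mm over 13757 years gives 743.1 / 13757 ≈ 0.054 mm/yr.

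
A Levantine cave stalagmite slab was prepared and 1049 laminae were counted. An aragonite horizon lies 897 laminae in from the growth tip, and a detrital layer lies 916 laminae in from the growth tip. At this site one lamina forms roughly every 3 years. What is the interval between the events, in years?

Separation: 916 − 897 = 19 laminae.
At 3 years per lamina, 19 × 3 = 57 years.

57 years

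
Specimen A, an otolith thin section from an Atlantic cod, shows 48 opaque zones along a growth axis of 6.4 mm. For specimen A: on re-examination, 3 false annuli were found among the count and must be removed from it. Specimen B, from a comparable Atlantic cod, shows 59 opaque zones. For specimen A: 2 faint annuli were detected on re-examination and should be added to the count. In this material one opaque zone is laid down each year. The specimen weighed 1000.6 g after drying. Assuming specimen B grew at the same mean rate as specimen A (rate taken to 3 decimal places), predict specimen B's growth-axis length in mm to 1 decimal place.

Specimen A: after corrections the count is 48 − 3 + 2 = 47 opaque zones.
A: Mean rate = 6.4 mm / 47 years ≈ 0.136 mm/yr.
B's length ≈ 0.136 × 59 = 8.0 mm.

8.0 mm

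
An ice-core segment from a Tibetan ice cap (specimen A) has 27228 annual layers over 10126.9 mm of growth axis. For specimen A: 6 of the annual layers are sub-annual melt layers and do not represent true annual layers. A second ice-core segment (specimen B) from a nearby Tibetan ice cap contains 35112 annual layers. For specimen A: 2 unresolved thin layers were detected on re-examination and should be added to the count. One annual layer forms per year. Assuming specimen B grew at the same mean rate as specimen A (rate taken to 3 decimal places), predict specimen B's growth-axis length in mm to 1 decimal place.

Specimen A: adjusted count: 27228 − 6 + 2 = 27224 annual layers.
A: Mean rate = 10126.9 mm / 27224 years ≈ 0.372 mm/yr.
For B, 0.372 mm/year × 35112 years = 13061.7 mm.

13061.7 mm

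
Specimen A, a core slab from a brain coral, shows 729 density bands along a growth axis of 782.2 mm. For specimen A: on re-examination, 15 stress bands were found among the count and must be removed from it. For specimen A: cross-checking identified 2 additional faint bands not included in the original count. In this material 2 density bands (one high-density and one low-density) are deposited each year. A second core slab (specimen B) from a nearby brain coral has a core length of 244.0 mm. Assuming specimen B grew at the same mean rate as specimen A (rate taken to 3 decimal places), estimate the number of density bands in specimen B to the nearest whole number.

Specimen A: true density band count = 729 − 15 + 2 = 716.
Specimen A: with 2 density bands per year, 716 / 2 = 358 years.
A: Mean rate = 782.2 mm / 358 years ≈ 2.185 mm/yr.
For B, 244.0 / 2.185 = 111.67 years; at 2 density bands per year that is 111.67 × 2 ≈ 223 density bands.

223 density bands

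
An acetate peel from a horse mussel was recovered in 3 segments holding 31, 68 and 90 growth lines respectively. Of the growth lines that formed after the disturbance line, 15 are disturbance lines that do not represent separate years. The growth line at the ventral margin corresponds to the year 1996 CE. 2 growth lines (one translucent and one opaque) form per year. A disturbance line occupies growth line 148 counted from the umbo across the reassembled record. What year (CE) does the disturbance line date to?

Total growth lines = 31 + 68 + 90 = 189.
The disturbance line sits at growth line 148 from the umbo, so 189 − 148 = 41 growth lines formed after it.
Excluding 15 false growth lines: 41 − 15 = 26.
Dividing by 2 growth lines per year: 26 / 2 = 13 years.
Counting back 13 years from 1996 CE places the disturbance line in 1996 − 13 = 1983 CE.

1983 CE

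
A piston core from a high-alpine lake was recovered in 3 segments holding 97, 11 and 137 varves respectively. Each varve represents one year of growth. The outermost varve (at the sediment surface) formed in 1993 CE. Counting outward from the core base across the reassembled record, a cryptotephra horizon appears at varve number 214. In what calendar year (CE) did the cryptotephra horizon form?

1962 CE

Total varves = 97 + 11 + 137 = 245.
245 − 214 = 31 varves lie beyond the cryptotephra horizon toward the sediment surface.
Counting back 31 years from 1993 CE places the cryptotephra horizon in 1993 − 31 = 1962 CE.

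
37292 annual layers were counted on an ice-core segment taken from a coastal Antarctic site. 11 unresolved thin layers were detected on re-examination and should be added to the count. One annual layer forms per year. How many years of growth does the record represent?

37303 years

True annual layer count = 37292 + 11 = 37303.
At one annual layer per year, that is 37303 years.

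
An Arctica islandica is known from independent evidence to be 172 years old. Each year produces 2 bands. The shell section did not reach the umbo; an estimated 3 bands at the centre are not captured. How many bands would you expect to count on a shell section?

341 bands

172 years at 2 bands per year gives 172 × 2 = 344 bands.
Less the 3 uncaptured bands: 344 − 3 = 341.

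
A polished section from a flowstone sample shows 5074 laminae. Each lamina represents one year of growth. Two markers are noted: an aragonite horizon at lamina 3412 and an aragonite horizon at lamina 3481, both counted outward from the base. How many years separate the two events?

3481 − 3412 = 69 laminae lie between the two events.
That is 69 years at one lamina per year.

69 years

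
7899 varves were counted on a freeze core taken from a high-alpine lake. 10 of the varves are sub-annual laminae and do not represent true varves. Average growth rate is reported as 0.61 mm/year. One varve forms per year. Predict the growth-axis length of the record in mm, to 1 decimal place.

4812.3 mm

True varve count = 7899 − 10 = 7889.
Predicted length = 0.61 mm/year × 7889 years = 4812.3 mm.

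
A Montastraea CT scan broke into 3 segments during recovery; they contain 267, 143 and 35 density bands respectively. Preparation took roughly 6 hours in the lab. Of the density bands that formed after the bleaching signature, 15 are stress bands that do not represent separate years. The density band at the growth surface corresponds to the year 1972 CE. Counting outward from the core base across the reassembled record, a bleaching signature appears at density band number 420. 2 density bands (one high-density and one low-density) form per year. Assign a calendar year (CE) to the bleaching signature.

Total density bands = 267 + 143 + 35 = 445.
445 − 420 = 25 density bands lie beyond the bleaching signature toward the growth surface.
Excluding 15 false density bands: 25 − 15 = 10.
Dividing by 2 density bands per year: 10 / 2 = 5 years.
The density band at the growth surface is 1972 CE, so the bleaching signature dates to 1972 − 5 = 1967 CE.

1967 CE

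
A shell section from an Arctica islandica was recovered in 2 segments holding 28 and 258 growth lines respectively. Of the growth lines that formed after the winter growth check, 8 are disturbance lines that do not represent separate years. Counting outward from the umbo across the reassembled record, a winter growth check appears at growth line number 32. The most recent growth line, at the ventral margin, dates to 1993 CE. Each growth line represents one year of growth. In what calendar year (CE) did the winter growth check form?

Total growth lines = 28 + 258 = 286.
Between growth line 32 and the ventral margin there are 286 − 32 = 254 growth lines.
Removing the 8 false growth lines leaves 254 − 8 = 246 true growth lines beyond the winter growth check.
The growth line at the ventral margin is 1993 CE, so the winter growth check dates to 1993 − 246 = 1747 CE.

1747 CE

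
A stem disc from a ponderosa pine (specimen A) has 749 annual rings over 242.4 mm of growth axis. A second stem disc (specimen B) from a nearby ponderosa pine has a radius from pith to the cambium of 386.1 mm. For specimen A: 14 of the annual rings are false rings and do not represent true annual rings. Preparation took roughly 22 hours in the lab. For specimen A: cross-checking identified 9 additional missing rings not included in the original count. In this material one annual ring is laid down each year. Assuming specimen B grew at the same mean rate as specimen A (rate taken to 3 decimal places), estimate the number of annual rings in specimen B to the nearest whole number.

Specimen A: after corrections the count is 749 − 14 + 9 = 744 annual rings.
A: Mean rate = 242.4 mm / 744 years ≈ 0.326 mm/yr.
For B, 386.1 / 0.326 = 1184.36 years ≈ 1184 annual rings.

1184 annual rings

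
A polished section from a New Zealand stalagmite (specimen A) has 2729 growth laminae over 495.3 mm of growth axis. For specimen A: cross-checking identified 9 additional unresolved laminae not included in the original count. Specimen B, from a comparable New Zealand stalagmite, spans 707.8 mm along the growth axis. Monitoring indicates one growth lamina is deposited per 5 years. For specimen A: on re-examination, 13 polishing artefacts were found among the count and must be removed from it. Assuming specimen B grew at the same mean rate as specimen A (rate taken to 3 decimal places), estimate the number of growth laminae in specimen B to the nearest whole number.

3932 growth laminae

Specimen A: correcting the raw count gives 2729 − 13 + 9 = 2725 true growth laminae.
Specimen A: 2725 growth laminae at 5 years each span 2725 × 5 = 13625 years.
A: Mean rate = 495.3 mm / 13625 years ≈ 0.036 mm/year.
Specimen B: 707.8 mm / 0.036 mm per year = 19661.11 years; at 5 years per growth lamina that is 19661.11 / 5 ≈ 3932 growth laminae.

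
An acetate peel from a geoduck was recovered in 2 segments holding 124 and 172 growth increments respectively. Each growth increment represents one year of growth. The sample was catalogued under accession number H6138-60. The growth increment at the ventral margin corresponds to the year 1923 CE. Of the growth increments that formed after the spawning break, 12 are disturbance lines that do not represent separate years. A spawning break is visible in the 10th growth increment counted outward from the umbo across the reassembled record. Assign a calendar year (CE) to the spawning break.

1649 CE

Total growth increments = 124 + 172 = 296.
Between growth increment 10 and the ventral margin there are 296 − 10 = 286 growth increments.
Excluding 12 false growth increments: 286 − 12 = 274.
1923 − 274 = 1649 CE.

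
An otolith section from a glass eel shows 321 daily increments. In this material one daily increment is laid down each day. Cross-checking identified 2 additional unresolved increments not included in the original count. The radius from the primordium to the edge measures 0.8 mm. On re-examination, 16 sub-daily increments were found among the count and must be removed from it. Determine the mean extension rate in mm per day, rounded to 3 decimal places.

0.003 mm per day

Correcting the raw count gives 321 − 16 + 2 = 307 true daily increments.
Extension rate ≈ 0.8 / 307 = 0.003 mm per day.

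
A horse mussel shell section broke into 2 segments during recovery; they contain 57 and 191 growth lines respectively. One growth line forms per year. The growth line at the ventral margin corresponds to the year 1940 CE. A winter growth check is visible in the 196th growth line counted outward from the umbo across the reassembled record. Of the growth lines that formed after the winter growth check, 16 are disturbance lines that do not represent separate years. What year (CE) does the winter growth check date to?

Total growth lines = 57 + 191 = 248.
The winter growth check sits at growth line 196 from the umbo, so 248 − 196 = 52 growth lines formed after it.
52 − 16 false = 36 true growth lines after the winter growth check.
The growth line at the ventral margin is 1940 CE, so the winter growth check dates to 1940 − 36 = 1904 CE.

1904 CE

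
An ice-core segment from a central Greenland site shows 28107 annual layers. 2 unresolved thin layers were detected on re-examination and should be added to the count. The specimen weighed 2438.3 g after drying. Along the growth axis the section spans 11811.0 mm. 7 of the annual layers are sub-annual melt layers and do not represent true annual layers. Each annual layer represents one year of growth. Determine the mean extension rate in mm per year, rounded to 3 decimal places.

0.420 mm per year

Adjusted count: 28107 − 7 + 2 = 28102 annual layers.
Extension rate ≈ 11811.0 / 28102 = 0.420 mm per year.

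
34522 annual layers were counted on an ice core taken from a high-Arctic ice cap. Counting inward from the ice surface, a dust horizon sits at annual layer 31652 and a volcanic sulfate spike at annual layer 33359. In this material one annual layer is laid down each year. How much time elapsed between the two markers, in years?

33359 − 31652 = 1707 annual layers lie between the two events.
At one annual layer per year, 1707 years elapsed between them.

1707 yr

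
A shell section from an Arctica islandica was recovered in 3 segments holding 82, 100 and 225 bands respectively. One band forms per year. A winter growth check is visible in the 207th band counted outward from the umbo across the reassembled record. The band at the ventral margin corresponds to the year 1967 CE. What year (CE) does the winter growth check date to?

1767 CE

Total bands = 82 + 100 + 225 = 407.
Between band 207 and the ventral margin there are 407 − 207 = 200 bands.
The band at the ventral margin is 1967 CE, so the winter growth check dates to 1967 − 200 = 1767 CE.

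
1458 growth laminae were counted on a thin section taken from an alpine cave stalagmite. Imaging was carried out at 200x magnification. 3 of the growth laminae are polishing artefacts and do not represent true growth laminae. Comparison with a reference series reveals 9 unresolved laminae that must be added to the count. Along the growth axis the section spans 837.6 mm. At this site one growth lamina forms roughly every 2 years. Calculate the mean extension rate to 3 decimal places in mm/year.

0.286 mm/year

True growth lamina count = 1458 − 3 + 9 = 1464.
1464 growth laminae at 2 years each span 1464 × 2 = 2928 years.
837.6 mm over 2928 years gives 837.6 / 2928 ≈ 0.286 mm/year.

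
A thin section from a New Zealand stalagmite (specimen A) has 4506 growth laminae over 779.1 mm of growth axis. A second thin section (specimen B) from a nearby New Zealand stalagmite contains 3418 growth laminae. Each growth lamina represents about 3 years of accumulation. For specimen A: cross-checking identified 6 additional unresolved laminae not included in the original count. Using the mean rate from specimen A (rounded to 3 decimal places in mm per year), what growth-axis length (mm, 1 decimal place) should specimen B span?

Specimen A: adjusted count: 4506 + 6 = 4512 growth laminae.
Specimen A: at 3 years per growth lamina, 4512 × 3 = 13536 years.
A: Mean rate = 779.1 mm / 13536 years ≈ 0.058 mm per year.
Specimen B: multiplying by 3 years per growth lamina: 3418 × 3 = 10254 years. B's length ≈ 0.058 × 10254 = 594.7 mm.

594.7 mm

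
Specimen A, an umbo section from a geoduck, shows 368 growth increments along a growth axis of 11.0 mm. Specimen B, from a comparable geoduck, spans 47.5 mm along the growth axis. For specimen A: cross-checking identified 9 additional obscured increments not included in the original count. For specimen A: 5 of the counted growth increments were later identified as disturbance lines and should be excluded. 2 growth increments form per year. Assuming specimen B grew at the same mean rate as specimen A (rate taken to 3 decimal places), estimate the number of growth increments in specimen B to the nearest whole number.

1610 growth increments

Specimen A: after corrections the count is 368 − 5 + 9 = 372 growth increments.
Specimen A: with 2 growth increments per year, 372 / 2 = 186 years.
A: 11.0 mm over 186 years gives 11.0 / 186 ≈ 0.059 mm/yr.
Specimen B: 47.5 mm / 0.059 mm per year = 805.08 years; at 2 growth increments per year that is 805.08 × 2 ≈ 1610 growth increments.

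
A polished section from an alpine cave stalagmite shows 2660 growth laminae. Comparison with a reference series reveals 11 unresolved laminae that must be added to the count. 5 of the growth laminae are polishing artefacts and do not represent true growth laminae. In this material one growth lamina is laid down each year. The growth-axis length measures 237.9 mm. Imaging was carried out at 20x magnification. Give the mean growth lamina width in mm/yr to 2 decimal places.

True growth lamina count = 2660 − 5 + 11 = 2666.
Extension rate ≈ 237.9 / 2666 = 0.09 mm/yr.

0.09 mm/yr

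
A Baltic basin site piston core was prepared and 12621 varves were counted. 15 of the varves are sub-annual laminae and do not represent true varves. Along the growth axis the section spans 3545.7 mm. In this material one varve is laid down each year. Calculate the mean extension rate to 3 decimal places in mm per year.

0.281 mm per year

Adjusted count: 12621 − 15 = 12606 varves.
3545.7 mm over 12606 years gives 3545.7 / 12606 ≈ 0.281 mm per year.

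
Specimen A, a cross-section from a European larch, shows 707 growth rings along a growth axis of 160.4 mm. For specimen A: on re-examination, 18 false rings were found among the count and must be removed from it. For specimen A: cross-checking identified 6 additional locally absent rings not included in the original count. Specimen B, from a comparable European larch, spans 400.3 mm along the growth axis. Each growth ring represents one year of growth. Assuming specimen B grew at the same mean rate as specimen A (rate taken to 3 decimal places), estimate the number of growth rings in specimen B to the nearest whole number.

1733 growth rings

Specimen A: adjusted count: 707 − 18 + 6 = 695 growth rings.
A: 160.4 mm over 695 years gives 160.4 / 695 ≈ 0.231 mm/year.
For B, 400.3 / 0.231 = 1732.90 years ≈ 1733 growth rings.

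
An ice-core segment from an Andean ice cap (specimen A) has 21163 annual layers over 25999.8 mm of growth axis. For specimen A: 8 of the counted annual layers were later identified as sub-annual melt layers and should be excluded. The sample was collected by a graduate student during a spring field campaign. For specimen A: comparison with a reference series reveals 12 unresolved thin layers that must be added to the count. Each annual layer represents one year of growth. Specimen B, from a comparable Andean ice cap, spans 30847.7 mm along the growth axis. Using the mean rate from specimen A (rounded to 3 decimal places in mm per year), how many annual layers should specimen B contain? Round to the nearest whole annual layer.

Specimen A: true annual layer count = 21163 − 8 + 12 = 21167.
A: Extension rate ≈ 25999.8 / 21167 = 1.228 mm per year.
For B, 30847.7 / 1.228 = 25120.28 years ≈ 25120 annual layers.

25120 annual layers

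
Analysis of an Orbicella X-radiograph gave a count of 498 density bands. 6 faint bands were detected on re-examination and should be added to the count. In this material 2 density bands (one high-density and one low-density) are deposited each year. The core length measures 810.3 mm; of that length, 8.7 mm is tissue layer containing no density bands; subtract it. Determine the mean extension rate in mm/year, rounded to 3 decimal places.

3.181 mm/year

Correcting the raw count gives 498 + 6 = 504 true density bands.
Dividing by 2 density bands per year: 504 / 2 = 252 years.
Net length = 810.3 − 8.7 = 801.6 mm.
801.6 mm over 252 years gives 801.6 / 252 ≈ 3.181 mm/year.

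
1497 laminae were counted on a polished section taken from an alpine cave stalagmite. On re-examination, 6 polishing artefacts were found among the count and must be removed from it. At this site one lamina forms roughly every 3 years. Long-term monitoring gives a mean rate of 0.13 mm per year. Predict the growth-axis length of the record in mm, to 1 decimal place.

Correcting the raw count gives 1497 − 6 = 1491 true laminae.
Multiplying by 3 years per lamina: 1491 × 3 = 4473 years.
4473 years at 0.13 mm/year gives 0.13 × 4473 = 581.5 mm.

581.5 mm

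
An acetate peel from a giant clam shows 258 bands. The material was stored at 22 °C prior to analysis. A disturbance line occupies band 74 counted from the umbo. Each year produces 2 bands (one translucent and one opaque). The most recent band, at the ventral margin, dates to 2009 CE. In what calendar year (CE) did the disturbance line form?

Between band 74 and the ventral margin there are 258 − 74 = 184 bands.
Dividing by 2 bands per year: 184 / 2 = 92 years.
2009 − 92 = 1917 CE.

1917 CE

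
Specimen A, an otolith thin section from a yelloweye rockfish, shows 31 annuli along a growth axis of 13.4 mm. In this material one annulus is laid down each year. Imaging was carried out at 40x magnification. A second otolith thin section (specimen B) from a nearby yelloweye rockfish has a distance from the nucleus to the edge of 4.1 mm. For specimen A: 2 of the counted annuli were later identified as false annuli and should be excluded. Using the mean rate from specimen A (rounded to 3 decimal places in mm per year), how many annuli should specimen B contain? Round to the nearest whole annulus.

9 annuli

Specimen A: after corrections the count is 31 − 2 = 29 annuli.
A: Mean rate = 13.4 mm / 29 years ≈ 0.462 mm/yr.
B spans 4.1 / 0.462 = 8.87 years ≈ 9 annuli.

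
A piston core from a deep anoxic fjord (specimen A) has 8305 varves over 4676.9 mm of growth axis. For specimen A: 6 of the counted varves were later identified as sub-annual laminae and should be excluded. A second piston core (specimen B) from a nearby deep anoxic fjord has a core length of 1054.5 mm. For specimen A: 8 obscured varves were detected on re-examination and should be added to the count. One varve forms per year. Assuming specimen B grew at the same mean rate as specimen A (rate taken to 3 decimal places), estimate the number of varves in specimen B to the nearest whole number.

1873 varves

Specimen A: correcting the raw count gives 8305 − 6 + 8 = 8307 true varves.
A: Mean rate = 4676.9 mm / 8307 years ≈ 0.563 mm/yr.
B spans 1054.5 / 0.563 = 1873.00 years ≈ 1873 varves.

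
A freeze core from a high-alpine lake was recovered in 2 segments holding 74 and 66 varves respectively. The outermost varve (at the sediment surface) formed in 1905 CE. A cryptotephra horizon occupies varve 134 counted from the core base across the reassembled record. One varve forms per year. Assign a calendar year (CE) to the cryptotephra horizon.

Total varves = 74 + 66 = 140.
Between varve 134 and the sediment surface there are 140 − 134 = 6 varves.
1905 − 6 = 1899 CE.

1899 CE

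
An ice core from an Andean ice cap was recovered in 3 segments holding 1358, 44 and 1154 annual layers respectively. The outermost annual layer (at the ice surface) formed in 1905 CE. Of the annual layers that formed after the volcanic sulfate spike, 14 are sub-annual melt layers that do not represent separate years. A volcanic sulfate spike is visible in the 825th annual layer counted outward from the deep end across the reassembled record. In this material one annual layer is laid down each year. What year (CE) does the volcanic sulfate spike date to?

188 CE

Total annual layers = 1358 + 44 + 1154 = 2556.
Between annual layer 825 and the ice surface there are 2556 − 825 = 1731 annual layers.
Removing the 14 false annual layers leaves 1731 − 14 = 1717 true annual layers beyond the volcanic sulfate spike.
1905 − 1717 = 188 CE.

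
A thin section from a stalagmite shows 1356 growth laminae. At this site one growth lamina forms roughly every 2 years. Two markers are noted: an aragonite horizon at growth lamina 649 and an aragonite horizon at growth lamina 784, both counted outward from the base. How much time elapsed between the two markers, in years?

270 yr

784 − 649 = 135 growth laminae lie between the two events.
135 growth laminae at 2 years each span 135 × 2 = 270 years.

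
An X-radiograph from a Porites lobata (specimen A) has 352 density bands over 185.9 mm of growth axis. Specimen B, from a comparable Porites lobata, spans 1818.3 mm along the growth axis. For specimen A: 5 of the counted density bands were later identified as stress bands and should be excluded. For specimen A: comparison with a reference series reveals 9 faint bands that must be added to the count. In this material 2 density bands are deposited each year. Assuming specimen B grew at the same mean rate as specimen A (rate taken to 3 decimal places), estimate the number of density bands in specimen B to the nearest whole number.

3483 density bands

Specimen A: correcting the raw count gives 352 − 5 + 9 = 356 true density bands.
Specimen A: 356 density bands at 2 per year is 356 / 2 = 178 years.
A: 185.9 mm over 178 years gives 185.9 / 178 ≈ 1.044 mm per year.
B spans 1818.3 / 1.044 = 1741.67 years; at 2 density bands per year that is 1741.67 × 2 ≈ 3483 density bands.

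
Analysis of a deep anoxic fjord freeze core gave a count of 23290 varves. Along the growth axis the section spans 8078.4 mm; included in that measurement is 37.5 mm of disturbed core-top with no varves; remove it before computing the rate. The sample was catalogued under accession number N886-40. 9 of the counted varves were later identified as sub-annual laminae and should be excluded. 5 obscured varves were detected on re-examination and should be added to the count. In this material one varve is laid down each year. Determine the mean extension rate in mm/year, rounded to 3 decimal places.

0.345 mm/year

Correcting the raw count gives 23290 − 9 + 5 = 23286 true varves.
Net length = 8078.4 − 37.5 = 8040.9 mm.
Extension rate ≈ 8040.9 / 23286 = 0.345 mm/year.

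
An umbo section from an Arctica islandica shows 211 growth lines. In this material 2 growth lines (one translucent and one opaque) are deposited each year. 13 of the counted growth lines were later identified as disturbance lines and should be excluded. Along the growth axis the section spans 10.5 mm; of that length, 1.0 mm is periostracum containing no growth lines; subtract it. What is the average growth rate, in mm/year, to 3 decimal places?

0.096 mm/year

Adjusted count: 211 − 13 = 198 growth lines.
Dividing by 2 growth lines per year: 198 / 2 = 99 years.
Net length = 10.5 − 1.0 = 9.5 mm.
Mean rate = 9.5 mm / 99 years ≈ 0.096 mm/year.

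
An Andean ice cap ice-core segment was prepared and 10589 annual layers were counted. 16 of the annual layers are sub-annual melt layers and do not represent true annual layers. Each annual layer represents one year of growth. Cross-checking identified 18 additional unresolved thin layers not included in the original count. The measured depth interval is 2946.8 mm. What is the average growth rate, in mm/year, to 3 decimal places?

Adjusted count: 10589 − 16 + 18 = 10591 annual layers.
Mean rate = 2946.8 mm / 10591 years ≈ 0.278 mm/year.

0.278 mm/year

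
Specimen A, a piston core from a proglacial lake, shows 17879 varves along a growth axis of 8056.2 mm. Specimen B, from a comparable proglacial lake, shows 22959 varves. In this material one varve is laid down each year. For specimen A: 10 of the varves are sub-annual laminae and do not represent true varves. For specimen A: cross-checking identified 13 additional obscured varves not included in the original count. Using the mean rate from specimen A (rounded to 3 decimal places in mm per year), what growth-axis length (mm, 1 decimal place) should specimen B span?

10354.5 mm

Specimen A: after corrections the count is 17879 − 10 + 13 = 17882 varves.
A: Extension rate ≈ 8056.2 / 17882 = 0.451 mm/yr.
For B, 0.451 mm/year × 22959 years = 10354.5 mm.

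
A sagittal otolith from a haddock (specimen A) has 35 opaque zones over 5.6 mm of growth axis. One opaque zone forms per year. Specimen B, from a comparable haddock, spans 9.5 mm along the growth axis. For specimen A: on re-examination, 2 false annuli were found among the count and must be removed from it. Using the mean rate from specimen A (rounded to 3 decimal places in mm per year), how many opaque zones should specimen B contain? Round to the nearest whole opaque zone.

56 opaque zones

Specimen A: true opaque zone count = 35 − 2 = 33.
A: 5.6 mm over 33 years gives 5.6 / 33 ≈ 0.170 mm per year.
Specimen B: 9.5 mm / 0.170 mm per year = 55.88 years ≈ 56 opaque zones.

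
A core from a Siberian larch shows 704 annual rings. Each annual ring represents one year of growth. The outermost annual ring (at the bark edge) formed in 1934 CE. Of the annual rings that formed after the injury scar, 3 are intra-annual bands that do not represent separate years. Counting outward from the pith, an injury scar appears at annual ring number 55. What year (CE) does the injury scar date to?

The injury scar sits at annual ring 55 from the pith, so 704 − 55 = 649 annual rings formed after it.
Excluding 3 false annual rings: 649 − 3 = 646.
Counting back 646 years from 1934 CE places the injury scar in 1934 − 646 = 1288 CE.

1288 CE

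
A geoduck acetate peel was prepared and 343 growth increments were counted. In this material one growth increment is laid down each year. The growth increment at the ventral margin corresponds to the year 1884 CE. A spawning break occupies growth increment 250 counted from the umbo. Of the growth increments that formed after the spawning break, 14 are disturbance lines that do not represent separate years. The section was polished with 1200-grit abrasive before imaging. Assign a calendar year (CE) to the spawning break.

1805 CE

343 − 250 = 93 growth increments lie beyond the spawning break toward the ventral margin.
Removing the 14 false growth increments leaves 93 − 14 = 79 true growth increments beyond the spawning break.
The growth increment at the ventral margin is 1884 CE, so the spawning break dates to 1884 − 79 = 1805 CE.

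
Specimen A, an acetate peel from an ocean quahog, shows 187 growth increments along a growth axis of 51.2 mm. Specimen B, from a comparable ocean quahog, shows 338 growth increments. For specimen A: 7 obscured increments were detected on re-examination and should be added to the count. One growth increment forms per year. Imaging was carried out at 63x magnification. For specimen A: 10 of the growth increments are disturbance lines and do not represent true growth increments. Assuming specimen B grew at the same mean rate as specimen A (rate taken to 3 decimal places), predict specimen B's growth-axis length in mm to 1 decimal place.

Specimen A: correcting the raw count gives 187 − 10 + 7 = 184 true growth increments.
A: Mean rate = 51.2 mm / 184 years ≈ 0.278 mm/year.
B's length ≈ 0.278 × 338 = 94.0 mm.

94.0 mm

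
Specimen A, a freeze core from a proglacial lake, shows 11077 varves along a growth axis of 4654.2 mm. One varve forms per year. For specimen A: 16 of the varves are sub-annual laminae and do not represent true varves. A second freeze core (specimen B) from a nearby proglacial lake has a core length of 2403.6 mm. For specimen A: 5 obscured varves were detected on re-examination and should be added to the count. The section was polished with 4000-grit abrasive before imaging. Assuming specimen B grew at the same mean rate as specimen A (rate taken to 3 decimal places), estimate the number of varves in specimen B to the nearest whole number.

Specimen A: adjusted count: 11077 − 16 + 5 = 11066 varves.
A: Extension rate ≈ 4654.2 / 11066 = 0.421 mm/year.
Specimen B: 2403.6 mm / 0.421 mm per year = 5709.26 years ≈ 5709 varves.

5709 varves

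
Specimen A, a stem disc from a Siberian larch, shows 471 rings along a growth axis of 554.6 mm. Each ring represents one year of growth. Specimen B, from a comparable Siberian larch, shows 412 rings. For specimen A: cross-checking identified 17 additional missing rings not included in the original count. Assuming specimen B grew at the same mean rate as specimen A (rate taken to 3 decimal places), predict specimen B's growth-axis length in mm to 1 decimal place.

Specimen A: true ring count = 471 + 17 = 488.
A: Mean rate = 554.6 mm / 488 years ≈ 1.136 mm per year.
Length of B = 1.136 × 412 = 468.0 mm.

468.0 mm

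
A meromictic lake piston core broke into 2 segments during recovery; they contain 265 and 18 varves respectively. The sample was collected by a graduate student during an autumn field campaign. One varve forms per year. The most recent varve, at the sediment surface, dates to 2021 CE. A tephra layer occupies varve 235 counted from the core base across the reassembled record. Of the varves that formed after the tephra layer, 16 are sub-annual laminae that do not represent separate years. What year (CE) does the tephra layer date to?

1989 CE

Total varves = 265 + 18 = 283.
283 − 235 = 48 varves lie beyond the tephra layer toward the sediment surface.
Removing the 16 false varves leaves 48 − 16 = 32 true varves beyond the tephra layer.
The varve at the sediment surface is 2021 CE, so the tephra layer dates to 2021 − 32 = 1989 CE.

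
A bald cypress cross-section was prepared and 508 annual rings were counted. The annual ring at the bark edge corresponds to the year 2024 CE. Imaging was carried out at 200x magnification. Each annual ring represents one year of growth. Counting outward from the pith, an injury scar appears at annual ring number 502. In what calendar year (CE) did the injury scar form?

2018 CE

The injury scar sits at annual ring 502 from the pith, so 508 − 502 = 6 annual rings formed after it.
Counting back 6 years from 2024 CE places the injury scar in 2024 − 6 = 2018 CE.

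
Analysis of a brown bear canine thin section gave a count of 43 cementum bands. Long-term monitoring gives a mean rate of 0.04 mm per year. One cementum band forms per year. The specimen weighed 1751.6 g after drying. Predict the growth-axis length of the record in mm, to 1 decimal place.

43 years of growth are recorded.
Length ≈ 0.04 × 43 = 1.7 mm.

1.7 mm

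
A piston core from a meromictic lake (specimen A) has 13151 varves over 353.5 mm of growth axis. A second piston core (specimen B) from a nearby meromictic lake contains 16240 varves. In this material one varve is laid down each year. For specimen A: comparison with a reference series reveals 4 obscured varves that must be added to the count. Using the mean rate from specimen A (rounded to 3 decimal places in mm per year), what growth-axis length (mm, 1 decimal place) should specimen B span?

438.5 mm

Specimen A: correcting the raw count gives 13151 + 4 = 13155 true varves.
A: 353.5 mm over 13155 years gives 353.5 / 13155 ≈ 0.027 mm/yr.
B's length ≈ 0.027 × 16240 = 438.5 mm.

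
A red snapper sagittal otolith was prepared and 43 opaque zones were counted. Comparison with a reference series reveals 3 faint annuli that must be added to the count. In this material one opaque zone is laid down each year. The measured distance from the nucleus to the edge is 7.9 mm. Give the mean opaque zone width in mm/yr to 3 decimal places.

Correcting the raw count gives 43 + 3 = 46 true opaque zones.
7.9 mm over 46 years gives 7.9 / 46 ≈ 0.172 mm/yr.

0.172 mm/yr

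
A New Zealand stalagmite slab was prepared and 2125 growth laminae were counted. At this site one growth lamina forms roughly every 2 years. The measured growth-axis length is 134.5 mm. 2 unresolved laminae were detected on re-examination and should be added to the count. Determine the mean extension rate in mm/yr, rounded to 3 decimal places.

After corrections the count is 2125 + 2 = 2127 growth laminae.
2127 growth laminae at 2 years each span 2127 × 2 = 4254 years.
134.5 mm over 4254 years gives 134.5 / 4254 ≈ 0.032 mm/yr.

0.032 mm/yr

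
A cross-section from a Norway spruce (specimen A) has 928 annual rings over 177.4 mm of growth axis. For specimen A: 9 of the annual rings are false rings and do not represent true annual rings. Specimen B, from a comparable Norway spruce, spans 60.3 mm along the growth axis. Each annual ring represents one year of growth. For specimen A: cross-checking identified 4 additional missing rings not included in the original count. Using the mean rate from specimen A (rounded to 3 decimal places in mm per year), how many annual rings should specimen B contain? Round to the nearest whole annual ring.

314 annual rings

Specimen A: true annual ring count = 928 − 9 + 4 = 923.
A: 177.4 mm over 923 years gives 177.4 / 923 ≈ 0.192 mm/yr.
B spans 60.3 / 0.192 = 314.06 years ≈ 314 annual rings.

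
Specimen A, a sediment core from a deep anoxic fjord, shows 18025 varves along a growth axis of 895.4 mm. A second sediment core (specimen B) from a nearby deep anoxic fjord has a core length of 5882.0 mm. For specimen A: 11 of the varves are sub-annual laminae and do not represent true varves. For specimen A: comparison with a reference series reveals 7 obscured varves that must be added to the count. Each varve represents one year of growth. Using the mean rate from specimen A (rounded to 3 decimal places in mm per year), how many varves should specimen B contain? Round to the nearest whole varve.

Specimen A: true varve count = 18025 − 11 + 7 = 18021.
A: 895.4 mm over 18021 years gives 895.4 / 18021 ≈ 0.050 mm/year.
B spans 5882.0 / 0.050 = 117640.00 years ≈ 117640 varves.

117640 varves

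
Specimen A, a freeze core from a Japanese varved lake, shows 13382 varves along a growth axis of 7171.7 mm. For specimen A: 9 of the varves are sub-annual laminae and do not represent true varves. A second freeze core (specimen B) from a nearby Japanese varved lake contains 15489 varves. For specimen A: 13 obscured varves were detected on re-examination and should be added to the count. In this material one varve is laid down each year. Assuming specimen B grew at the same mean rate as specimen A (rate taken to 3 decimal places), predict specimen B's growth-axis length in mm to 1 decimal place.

Specimen A: after corrections the count is 13382 − 9 + 13 = 13386 varves.
A: Extension rate ≈ 7171.7 / 13386 = 0.536 mm per year.
For B, 0.536 mm/year × 15489 years = 8302.1 mm.

8302.1 mm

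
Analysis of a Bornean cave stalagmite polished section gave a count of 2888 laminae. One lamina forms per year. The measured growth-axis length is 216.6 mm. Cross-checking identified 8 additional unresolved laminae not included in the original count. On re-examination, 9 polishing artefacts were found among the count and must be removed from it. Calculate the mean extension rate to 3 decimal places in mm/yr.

0.075 mm/yr

True lamina count = 2888 − 9 + 8 = 2887.
Extension rate ≈ 216.6 / 2887 = 0.075 mm/yr.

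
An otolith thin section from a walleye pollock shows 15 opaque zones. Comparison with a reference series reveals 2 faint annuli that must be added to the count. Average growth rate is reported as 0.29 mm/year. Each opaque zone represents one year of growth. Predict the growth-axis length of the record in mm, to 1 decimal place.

4.9 mm

Correcting the raw count gives 15 + 2 = 17 true opaque zones.
Length ≈ 0.29 × 17 = 4.9 mm.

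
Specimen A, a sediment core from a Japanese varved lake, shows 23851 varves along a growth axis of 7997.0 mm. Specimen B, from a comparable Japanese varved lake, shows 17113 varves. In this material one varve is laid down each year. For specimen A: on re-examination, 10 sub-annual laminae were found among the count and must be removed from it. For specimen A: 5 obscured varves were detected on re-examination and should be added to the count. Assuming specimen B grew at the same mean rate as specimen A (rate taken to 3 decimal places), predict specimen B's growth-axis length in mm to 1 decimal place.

5732.9 mm

Specimen A: true varve count = 23851 − 10 + 5 = 23846.
A: Extension rate ≈ 7997.0 / 23846 = 0.335 mm/year.
Length of B = 0.335 × 17113 = 5732.9 mm.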